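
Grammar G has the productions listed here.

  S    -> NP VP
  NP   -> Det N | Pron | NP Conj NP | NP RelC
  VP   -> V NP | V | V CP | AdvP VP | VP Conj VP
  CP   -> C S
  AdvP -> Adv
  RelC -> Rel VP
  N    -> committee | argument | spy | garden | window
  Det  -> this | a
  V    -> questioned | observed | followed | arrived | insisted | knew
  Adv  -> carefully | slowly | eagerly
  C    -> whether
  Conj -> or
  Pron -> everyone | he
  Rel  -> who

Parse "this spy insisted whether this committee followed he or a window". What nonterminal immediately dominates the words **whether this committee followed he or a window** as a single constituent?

[S [NP [Det this] [N spy]] [VP [V insisted] [CP [C whether] [S [NP [Det this] [N committee]] [VP [V followed] [NP [NP [Pron he]] [Conj or] [NP [Det a] [N window]]]]]]]]
The span 'whether this committee followed he or a window' is the CP node built by CP → C S.

CP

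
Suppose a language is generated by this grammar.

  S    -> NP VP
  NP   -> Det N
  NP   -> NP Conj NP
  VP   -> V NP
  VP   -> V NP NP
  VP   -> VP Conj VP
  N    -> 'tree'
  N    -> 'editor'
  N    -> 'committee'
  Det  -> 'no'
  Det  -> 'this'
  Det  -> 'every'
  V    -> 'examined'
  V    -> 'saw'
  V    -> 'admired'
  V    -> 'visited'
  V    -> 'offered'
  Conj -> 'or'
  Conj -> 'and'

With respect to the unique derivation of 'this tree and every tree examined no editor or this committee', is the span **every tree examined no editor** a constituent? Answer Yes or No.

[S [NP [NP [Det this] [N tree]] [Conj and] [NP [Det every] [N tree]]] [VP [V examined] [NP [NP [Det no] [N editor]] [Conj or] [NP [Det this] [N committee]]]]]
The smallest constituent containing 'every tree examined no editor' is the S spanning 'this tree and every tree examined no editor or this committee'; no single node in the tree dominates exactly the given words.

No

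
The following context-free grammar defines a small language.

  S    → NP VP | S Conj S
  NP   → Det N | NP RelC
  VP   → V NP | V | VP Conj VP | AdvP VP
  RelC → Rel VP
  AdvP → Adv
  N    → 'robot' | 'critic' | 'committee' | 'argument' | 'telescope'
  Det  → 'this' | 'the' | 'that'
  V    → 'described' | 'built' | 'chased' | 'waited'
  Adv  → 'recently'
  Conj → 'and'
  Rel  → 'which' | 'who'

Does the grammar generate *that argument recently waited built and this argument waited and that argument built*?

For S → NP VP, the only prefix that parses as NP is 'that argument', but the remainder 'recently waited built and this argument waited and that argument built' is not a VP under these rules. The alternative S rule S → S Conj S likewise has no satisfying split.

Ungrammatical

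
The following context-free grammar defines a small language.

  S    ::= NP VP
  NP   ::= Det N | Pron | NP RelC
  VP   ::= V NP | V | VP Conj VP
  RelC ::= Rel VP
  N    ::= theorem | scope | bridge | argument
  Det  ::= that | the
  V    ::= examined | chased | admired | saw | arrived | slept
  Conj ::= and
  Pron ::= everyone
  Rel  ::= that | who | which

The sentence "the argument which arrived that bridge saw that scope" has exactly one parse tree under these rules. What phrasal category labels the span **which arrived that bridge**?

RelC

S
  NP
    NP
      Det: the
      N: argument
    RelC
      Rel: which
      VP
        V: arrived
        NP
          Det: that
          N: bridge
  VP
    V: saw
    NP
      Det: that
      N: scope
The span 'which arrived that bridge' is the RelC node built by RelC → Rel VP.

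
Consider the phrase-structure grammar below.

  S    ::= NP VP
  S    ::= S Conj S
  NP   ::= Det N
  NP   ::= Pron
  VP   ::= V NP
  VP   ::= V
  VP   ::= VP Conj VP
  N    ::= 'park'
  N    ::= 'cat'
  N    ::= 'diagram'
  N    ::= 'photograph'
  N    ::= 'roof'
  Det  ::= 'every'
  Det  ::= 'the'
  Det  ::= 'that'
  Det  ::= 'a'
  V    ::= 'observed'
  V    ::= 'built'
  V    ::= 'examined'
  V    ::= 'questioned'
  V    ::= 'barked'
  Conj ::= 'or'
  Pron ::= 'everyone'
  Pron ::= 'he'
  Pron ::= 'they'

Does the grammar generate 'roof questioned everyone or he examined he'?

For S → NP VP, no prefix of the string parses as an NP. The alternative S rule S → S Conj S likewise has no satisfying split.

Ungrammatical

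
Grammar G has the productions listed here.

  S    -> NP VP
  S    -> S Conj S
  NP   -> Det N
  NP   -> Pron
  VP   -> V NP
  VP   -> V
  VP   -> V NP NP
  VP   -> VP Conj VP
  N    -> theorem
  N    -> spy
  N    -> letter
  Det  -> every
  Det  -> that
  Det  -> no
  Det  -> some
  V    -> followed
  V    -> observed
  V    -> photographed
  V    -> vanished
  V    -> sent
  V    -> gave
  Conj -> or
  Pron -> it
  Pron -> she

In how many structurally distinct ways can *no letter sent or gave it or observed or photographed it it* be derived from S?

Two of the 5 distinct bracketings:
[S [NP [Det no] [N letter]] [VP [VP [V sent]] [Conj or] [VP [VP [V gave] [NP [Pron it]]] [Conj or] [VP [VP [V observed]] [Conj or] [VP [V photographed] [NP [Pron it]] [NP [Pron it]]]]]]]
[S [NP [Det no] [N letter]] [VP [VP [V sent]] [Conj or] [VP [VP [VP [V gave] [NP [Pron it]]] [Conj or] [VP [V observed]]] [Conj or] [VP [V photographed] [NP [Pron it]] [NP [Pron it]]]]]]
The trees differ in how a recursive rule is bracketed over the same span.

5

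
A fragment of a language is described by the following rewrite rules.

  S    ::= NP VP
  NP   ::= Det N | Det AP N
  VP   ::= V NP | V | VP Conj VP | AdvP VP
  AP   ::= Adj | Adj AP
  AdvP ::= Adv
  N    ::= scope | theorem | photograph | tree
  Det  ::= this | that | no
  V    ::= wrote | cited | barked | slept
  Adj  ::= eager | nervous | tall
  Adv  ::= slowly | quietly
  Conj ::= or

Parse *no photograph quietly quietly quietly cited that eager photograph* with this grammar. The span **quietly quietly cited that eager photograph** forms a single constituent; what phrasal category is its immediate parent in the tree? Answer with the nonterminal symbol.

[S [NP [Det no] [N photograph]] [VP [AdvP [Adv quietly]] [VP [AdvP [Adv quietly]] [VP [AdvP [Adv quietly]] [VP [V cited] [NP [Det that] [AP [Adj eager]] [N photograph]]]]]]]
The span 'quietly quietly cited that eager photograph' is the VP node built by VP → AdvP VP.
Its mother is the VP built by VP → AdvP VP.

VP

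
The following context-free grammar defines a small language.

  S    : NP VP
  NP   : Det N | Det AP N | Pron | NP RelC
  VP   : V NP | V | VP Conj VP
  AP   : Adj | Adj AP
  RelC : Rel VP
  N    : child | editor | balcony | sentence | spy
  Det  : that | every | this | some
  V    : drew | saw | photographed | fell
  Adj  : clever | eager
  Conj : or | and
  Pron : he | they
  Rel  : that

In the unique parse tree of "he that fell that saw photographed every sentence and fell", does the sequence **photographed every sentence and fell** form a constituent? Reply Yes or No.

[S [NP [NP [NP [Pron he]] [RelC [Rel that] [VP [V fell]]]] [RelC [Rel that] [VP [V saw]]]] [VP [VP [V photographed] [NP [Det every] [N sentence]]] [Conj and] [VP [V fell]]]]
The words 'photographed every sentence and fell' are exhaustively dominated by a single VP node (built by VP → VP Conj VP), so they form a constituent.

Yes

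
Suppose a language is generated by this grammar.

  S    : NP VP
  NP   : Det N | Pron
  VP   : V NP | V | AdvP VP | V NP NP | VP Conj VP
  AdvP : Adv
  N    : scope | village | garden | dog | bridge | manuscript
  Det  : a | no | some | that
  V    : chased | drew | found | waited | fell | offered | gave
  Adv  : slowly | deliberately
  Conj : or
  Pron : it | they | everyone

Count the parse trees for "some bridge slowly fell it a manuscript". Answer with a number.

1

[S [NP [Det some] [N bridge]] [VP [AdvP [Adv slowly]] [VP [V fell] [NP [Pron it]] [NP [Det a] [N manuscript]]]]]
No rule offers an alternative attachment or grouping for any span, so this is the only derivation.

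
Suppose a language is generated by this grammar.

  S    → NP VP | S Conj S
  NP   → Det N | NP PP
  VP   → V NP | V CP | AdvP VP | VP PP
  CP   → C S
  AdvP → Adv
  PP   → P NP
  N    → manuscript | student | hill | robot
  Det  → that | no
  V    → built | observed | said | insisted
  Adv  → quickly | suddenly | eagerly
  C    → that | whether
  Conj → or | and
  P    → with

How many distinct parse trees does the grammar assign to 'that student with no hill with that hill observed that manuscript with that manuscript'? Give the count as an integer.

4

Two of the 4 distinct bracketings:
[S [NP [NP [Det that] [N student]] [PP [P with] [NP [NP [Det no] [N hill]] [PP [P with] [NP [Det that] [N hill]]]]]] [VP [V observed] [NP [NP [Det that] [N manuscript]] [PP [P with] [NP [Det that] [N manuscript]]]]]]
[S [NP [NP [Det that] [N student]] [PP [P with] [NP [NP [Det no] [N hill]] [PP [P with] [NP [Det that] [N hill]]]]]] [VP [VP [V observed] [NP [Det that] [N manuscript]]] [PP [P with] [NP [Det that] [N manuscript]]]]]
The difference turns on whether VP → VP PP is used at the relevant span, versus an alternative expansion of VP.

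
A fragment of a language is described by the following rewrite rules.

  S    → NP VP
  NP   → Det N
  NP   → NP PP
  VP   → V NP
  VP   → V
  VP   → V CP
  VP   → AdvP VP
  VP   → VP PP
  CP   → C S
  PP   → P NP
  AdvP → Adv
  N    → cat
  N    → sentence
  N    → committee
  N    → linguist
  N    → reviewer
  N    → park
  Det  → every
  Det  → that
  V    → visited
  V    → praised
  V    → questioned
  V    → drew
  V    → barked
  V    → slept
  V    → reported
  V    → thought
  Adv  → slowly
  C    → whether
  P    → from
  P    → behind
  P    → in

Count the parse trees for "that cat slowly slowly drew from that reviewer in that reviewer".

9

Two of the 9 distinct bracketings:
[S [NP [Det that] [N cat]] [VP [AdvP [Adv slowly]] [VP [AdvP [Adv slowly]] [VP [VP [V drew]] [PP [P from] [NP [NP [Det that] [N reviewer]] [PP [P in] [NP [Det that] [N reviewer]]]]]]]]]
[S [NP [Det that] [N cat]] [VP [AdvP [Adv slowly]] [VP [AdvP [Adv slowly]] [VP [VP [VP [V drew]] [PP [P from] [NP [Det that] [N reviewer]]]] [PP [P in] [NP [Det that] [N reviewer]]]]]]]
The difference turns on whether NP → NP PP is used at the relevant span, versus an alternative expansion of NP.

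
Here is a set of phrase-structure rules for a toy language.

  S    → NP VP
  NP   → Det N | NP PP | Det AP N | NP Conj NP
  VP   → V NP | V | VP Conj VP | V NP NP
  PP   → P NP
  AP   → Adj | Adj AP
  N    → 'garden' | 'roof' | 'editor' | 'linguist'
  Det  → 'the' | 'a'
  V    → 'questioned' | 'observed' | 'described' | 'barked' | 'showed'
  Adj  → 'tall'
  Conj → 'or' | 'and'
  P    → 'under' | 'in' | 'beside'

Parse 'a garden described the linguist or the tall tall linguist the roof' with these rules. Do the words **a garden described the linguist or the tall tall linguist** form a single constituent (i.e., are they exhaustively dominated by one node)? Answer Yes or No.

No

[S [NP [Det a] [N garden]] [VP [V described] [NP [NP [Det the] [N linguist]] [Conj or] [NP [Det the] [AP [Adj tall] [AP [Adj tall]]] [N linguist]]] [NP [Det the] [N roof]]]]
The smallest constituent containing 'a garden described the linguist or the tall tall linguist' is the S spanning 'a garden described the linguist or the tall tall linguist the roof'; no single node in the tree dominates exactly the given words.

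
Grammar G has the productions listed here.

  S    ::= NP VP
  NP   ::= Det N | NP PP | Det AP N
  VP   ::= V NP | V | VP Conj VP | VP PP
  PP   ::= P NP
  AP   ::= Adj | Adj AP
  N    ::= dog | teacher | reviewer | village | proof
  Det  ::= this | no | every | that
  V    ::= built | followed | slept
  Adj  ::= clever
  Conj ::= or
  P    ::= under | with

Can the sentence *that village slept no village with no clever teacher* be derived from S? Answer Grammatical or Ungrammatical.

[S [NP [Det that] [N village]] [VP [V slept] [NP [NP [Det no] [N village]] [PP [P with] [NP [Det no] [AP [Adj clever]] [N teacher]]]]]]
The bracketing above is licensed at every node by one of the given productions, with S at the root.

Grammatical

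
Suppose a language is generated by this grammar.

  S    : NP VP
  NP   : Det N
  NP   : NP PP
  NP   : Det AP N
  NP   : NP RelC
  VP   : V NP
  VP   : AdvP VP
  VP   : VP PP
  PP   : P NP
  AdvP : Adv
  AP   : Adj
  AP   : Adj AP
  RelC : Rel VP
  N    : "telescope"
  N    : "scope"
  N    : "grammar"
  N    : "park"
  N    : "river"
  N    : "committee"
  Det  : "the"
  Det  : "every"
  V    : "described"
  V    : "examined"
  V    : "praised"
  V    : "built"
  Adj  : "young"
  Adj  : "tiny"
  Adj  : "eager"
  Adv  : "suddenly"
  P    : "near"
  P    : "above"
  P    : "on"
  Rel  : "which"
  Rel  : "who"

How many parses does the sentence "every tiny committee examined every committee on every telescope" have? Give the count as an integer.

The two bracketings:
[S [NP [Det every] [AP [Adj tiny]] [N committee]] [VP [V examined] [NP [NP [Det every] [N committee]] [PP [P on] [NP [Det every] [N telescope]]]]]]
[S [NP [Det every] [AP [Adj tiny]] [N committee]] [VP [VP [V examined] [NP [Det every] [N committee]]] [PP [P on] [NP [Det every] [N telescope]]]]]
The difference turns on whether NP → NP PP is used at the relevant span, versus an alternative expansion of NP.

2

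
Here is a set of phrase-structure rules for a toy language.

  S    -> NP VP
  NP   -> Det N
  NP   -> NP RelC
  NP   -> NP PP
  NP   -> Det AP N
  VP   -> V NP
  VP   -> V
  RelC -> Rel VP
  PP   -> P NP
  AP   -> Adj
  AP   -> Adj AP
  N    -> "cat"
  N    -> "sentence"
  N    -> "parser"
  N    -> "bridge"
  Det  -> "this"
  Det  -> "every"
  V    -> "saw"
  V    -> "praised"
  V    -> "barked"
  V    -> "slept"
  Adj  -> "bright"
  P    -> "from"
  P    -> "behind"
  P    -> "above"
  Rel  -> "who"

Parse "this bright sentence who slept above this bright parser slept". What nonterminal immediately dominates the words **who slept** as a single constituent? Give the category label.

[S [NP [NP [NP [Det this] [AP [Adj bright]] [N sentence]] [RelC [Rel who] [VP [V slept]]]] [PP [P above] [NP [Det this] [AP [Adj bright]] [N parser]]]] [VP [V slept]]]
The span 'who slept' is the RelC node built by RelC → Rel VP.

RelC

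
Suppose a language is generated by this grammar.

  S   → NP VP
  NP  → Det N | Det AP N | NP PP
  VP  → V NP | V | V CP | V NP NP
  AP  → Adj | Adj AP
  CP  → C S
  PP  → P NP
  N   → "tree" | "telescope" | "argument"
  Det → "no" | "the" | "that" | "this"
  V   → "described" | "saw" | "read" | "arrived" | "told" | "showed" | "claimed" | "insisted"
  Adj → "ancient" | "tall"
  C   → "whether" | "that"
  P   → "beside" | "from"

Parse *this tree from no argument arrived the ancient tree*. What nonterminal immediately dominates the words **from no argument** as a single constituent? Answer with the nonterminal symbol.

[S [NP [NP [Det this] [N tree]] [PP [P from] [NP [Det no] [N argument]]]] [VP [V arrived] [NP [Det the] [AP [Adj ancient]] [N tree]]]]
The span 'from no argument' is the PP node built by PP → P NP.

PP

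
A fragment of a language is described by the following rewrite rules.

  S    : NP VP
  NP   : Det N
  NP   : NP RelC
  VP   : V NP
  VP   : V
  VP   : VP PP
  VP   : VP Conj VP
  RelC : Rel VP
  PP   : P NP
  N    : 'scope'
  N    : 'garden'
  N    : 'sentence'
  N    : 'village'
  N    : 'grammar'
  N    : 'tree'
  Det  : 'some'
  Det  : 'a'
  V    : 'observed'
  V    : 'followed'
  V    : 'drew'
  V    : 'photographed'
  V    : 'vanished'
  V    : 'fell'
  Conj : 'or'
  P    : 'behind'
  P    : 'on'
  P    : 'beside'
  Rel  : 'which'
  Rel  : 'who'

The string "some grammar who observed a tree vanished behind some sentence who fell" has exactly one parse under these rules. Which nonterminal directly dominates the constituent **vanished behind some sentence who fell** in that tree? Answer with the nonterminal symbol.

S

[S [NP [NP [Det some] [N grammar]] [RelC [Rel who] [VP [V observed] [NP [Det a] [N tree]]]]] [VP [VP [V vanished]] [PP [P behind] [NP [NP [Det some] [N sentence]] [RelC [Rel who] [VP [V fell]]]]]]]
The span 'vanished behind some sentence who fell' is the VP node built by VP → VP PP.
Its mother is the S built by S → NP VP.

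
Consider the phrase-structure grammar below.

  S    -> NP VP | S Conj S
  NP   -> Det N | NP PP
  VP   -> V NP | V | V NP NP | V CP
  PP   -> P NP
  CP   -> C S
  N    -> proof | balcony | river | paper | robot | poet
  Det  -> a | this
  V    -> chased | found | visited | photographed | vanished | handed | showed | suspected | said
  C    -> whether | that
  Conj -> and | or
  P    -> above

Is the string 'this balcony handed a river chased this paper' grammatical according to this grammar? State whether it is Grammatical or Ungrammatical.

Ungrammatical

For S → NP VP, the only prefix that parses as NP is 'this balcony', but the remainder 'handed a river chased this paper' is not a VP under these rules. The alternative S rule S → S Conj S likewise has no satisfying split.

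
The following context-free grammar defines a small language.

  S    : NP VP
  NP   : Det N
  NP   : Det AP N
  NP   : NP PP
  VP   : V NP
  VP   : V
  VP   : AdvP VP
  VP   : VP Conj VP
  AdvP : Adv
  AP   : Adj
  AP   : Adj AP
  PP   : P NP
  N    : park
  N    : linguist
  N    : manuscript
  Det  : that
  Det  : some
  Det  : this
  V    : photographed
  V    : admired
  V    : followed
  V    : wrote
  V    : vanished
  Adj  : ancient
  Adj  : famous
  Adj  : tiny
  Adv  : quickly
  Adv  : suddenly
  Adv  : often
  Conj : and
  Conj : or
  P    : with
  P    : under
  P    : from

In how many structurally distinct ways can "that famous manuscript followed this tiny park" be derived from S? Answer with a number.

[S [NP [Det that] [AP [Adj famous]] [N manuscript]] [VP [V followed] [NP [Det this] [AP [Adj tiny]] [N park]]]]
No rule offers an alternative attachment or grouping for any span, so this is the only derivation.

1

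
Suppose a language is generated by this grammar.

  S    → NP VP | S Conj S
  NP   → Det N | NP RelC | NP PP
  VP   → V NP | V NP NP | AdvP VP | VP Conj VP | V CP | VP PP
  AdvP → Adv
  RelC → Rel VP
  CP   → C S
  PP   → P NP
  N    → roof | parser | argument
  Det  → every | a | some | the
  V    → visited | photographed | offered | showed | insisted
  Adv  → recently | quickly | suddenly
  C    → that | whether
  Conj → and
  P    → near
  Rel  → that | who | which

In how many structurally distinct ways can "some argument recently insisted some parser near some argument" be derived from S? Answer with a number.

Two of the 3 distinct bracketings:
[S [NP [Det some] [N argument]] [VP [AdvP [Adv recently]] [VP [V insisted] [NP [NP [Det some] [N parser]] [PP [P near] [NP [Det some] [N argument]]]]]]]
[S [NP [Det some] [N argument]] [VP [AdvP [Adv recently]] [VP [VP [V insisted] [NP [Det some] [N parser]]] [PP [P near] [NP [Det some] [N argument]]]]]]
The difference turns on whether NP → NP PP is used at the relevant span, versus an alternative expansion of NP.

3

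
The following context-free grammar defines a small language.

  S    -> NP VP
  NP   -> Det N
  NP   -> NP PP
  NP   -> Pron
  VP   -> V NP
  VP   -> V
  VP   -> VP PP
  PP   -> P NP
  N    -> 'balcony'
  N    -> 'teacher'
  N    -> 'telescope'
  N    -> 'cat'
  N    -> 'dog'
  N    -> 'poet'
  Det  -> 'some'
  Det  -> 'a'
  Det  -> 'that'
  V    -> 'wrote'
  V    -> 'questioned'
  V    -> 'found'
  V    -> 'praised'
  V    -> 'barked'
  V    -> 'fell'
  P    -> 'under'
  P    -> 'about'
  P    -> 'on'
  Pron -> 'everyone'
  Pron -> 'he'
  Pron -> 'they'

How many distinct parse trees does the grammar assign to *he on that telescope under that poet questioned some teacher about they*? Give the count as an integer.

Two of the 4 distinct bracketings:
[S [NP [NP [Pron he]] [PP [P on] [NP [NP [Det that] [N telescope]] [PP [P under] [NP [Det that] [N poet]]]]]] [VP [V questioned] [NP [NP [Det some] [N teacher]] [PP [P about] [NP [Pron they]]]]]]
[S [NP [NP [Pron he]] [PP [P on] [NP [NP [Det that] [N telescope]] [PP [P under] [NP [Det that] [N poet]]]]]] [VP [VP [V questioned] [NP [Det some] [N teacher]]] [PP [P about] [NP [Pron they]]]]]
The difference turns on whether VP → VP PP is used at the relevant span, versus an alternative expansion of VP.

4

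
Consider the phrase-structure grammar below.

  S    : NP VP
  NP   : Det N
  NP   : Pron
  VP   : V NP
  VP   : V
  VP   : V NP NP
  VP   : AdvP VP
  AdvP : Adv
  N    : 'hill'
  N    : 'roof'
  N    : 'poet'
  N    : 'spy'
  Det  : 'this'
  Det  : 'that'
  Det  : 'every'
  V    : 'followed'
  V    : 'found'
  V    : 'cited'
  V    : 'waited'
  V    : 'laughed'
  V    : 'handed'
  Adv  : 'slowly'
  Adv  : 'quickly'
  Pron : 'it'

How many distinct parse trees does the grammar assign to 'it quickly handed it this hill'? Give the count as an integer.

1

[S [NP [Pron it]] [VP [AdvP [Adv quickly]] [VP [V handed] [NP [Pron it]] [NP [Det this] [N hill]]]]]
No rule offers an alternative attachment or grouping for any span, so this is the only derivation.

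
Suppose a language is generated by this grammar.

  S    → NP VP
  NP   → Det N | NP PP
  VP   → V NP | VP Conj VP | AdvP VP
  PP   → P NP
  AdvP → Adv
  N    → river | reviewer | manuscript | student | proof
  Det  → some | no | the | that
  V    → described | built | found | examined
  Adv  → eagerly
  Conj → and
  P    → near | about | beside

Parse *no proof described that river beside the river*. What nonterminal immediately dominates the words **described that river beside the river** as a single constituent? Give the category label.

VP

[S [NP [Det no] [N proof]] [VP [V described] [NP [NP [Det that] [N river]] [PP [P beside] [NP [Det the] [N river]]]]]]
The span 'described that river beside the river' is the VP node built by VP → V NP.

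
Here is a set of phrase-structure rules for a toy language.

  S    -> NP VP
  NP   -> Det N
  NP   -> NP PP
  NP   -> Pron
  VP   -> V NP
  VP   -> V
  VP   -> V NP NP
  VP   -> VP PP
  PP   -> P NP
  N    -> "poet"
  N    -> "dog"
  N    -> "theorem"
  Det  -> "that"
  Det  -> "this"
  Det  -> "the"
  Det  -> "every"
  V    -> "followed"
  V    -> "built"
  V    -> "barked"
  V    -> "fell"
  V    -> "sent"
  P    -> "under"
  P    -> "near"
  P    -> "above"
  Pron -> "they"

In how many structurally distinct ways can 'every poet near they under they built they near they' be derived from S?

Two of the 4 distinct bracketings:
[S [NP [NP [Det every] [N poet]] [PP [P near] [NP [NP [Pron they]] [PP [P under] [NP [Pron they]]]]]] [VP [V built] [NP [NP [Pron they]] [PP [P near] [NP [Pron they]]]]]]
[S [NP [NP [Det every] [N poet]] [PP [P near] [NP [NP [Pron they]] [PP [P under] [NP [Pron they]]]]]] [VP [VP [V built] [NP [Pron they]]] [PP [P near] [NP [Pron they]]]]]
The difference turns on whether VP → VP PP is used at the relevant span, versus an alternative expansion of VP.

4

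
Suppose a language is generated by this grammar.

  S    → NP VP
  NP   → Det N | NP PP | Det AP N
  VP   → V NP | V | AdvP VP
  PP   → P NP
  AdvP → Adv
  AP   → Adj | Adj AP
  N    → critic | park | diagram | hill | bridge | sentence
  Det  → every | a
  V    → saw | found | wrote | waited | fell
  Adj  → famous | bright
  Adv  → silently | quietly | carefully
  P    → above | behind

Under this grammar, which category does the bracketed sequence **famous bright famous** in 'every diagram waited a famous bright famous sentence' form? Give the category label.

AP

S
  NP
    Det: every
    N: diagram
  VP
    V: waited
    NP
      Det: a
      AP
        Adj: famous
        AP
          Adj: bright
          AP
            Adj: famous
      N: sentence
The span 'famous bright famous' is the AP node built by AP → Adj AP.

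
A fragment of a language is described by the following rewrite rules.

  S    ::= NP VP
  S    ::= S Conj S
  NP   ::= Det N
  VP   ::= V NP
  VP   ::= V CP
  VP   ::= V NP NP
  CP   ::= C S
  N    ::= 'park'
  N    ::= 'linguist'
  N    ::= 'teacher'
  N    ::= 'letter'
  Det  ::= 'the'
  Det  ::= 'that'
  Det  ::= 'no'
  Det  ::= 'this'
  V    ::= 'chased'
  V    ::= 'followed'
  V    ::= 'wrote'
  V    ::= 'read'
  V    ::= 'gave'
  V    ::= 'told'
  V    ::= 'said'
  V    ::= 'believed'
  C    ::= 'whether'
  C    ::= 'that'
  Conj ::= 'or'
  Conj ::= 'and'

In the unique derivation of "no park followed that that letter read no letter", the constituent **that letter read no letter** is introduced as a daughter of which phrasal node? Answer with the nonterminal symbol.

CP

[S [NP [Det no] [N park]] [VP [V followed] [CP [C that] [S [NP [Det that] [N letter]] [VP [V read] [NP [Det no] [N letter]]]]]]]
The span 'that letter read no letter' is the S node built by S → NP VP.
Its mother is the CP built by CP → C S.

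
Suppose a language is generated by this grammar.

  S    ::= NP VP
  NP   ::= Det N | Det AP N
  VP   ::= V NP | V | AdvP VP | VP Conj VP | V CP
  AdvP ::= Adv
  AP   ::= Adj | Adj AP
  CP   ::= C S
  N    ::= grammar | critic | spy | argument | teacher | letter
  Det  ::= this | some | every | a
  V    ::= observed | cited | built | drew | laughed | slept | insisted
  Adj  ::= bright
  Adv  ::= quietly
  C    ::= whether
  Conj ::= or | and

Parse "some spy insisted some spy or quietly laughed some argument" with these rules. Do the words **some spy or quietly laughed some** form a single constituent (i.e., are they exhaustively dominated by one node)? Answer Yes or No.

[S [NP [Det some] [N spy]] [VP [VP [V insisted] [NP [Det some] [N spy]]] [Conj or] [VP [AdvP [Adv quietly]] [VP [V laughed] [NP [Det some] [N argument]]]]]]
The smallest constituent containing 'some spy or quietly laughed some' is the VP spanning 'insisted some spy or quietly laughed some argument'; no single node in the tree dominates exactly the given words.

No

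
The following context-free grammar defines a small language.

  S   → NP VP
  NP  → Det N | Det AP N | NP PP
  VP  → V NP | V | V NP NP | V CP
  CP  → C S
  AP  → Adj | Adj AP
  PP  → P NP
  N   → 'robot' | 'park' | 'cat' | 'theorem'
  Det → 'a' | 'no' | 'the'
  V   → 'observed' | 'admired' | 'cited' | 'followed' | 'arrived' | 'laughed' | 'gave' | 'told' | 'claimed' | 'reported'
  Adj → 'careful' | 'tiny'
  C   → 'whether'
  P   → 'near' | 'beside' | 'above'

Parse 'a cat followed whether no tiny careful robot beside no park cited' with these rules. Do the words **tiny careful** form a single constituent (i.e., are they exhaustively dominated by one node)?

[S [NP [Det a] [N cat]] [VP [V followed] [CP [C whether] [S [NP [NP [Det no] [AP [Adj tiny] [AP [Adj careful]]] [N robot]] [PP [P beside] [NP [Det no] [N park]]]] [VP [V cited]]]]]]
The words 'tiny careful' are exhaustively dominated by a single AP node (built by AP → Adj AP), so they form a constituent.

Yes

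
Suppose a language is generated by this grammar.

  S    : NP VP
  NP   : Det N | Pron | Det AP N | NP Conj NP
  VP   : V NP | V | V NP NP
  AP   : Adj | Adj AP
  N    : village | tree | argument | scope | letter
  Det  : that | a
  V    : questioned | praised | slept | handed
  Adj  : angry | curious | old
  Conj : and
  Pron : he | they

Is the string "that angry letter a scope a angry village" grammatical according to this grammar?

Ungrammatical

For S → NP VP, the only prefix that parses as NP is 'that angry letter', but the remainder 'a scope a angry village' is not a VP under these rules.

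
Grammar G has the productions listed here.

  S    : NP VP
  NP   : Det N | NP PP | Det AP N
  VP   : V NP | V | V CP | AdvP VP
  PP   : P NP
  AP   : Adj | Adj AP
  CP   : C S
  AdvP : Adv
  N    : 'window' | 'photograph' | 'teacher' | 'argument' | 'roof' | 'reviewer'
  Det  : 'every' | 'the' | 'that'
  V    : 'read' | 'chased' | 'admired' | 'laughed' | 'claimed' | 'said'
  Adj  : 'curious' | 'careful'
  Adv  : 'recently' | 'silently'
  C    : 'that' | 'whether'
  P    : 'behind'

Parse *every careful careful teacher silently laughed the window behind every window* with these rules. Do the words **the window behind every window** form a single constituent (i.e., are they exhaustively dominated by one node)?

[S [NP [Det every] [AP [Adj careful] [AP [Adj careful]]] [N teacher]] [VP [AdvP [Adv silently]] [VP [V laughed] [NP [NP [Det the] [N window]] [PP [P behind] [NP [Det every] [N window]]]]]]]
The words 'the window behind every window' are exhaustively dominated by a single NP node (built by NP → NP PP), so they form a constituent.

Yes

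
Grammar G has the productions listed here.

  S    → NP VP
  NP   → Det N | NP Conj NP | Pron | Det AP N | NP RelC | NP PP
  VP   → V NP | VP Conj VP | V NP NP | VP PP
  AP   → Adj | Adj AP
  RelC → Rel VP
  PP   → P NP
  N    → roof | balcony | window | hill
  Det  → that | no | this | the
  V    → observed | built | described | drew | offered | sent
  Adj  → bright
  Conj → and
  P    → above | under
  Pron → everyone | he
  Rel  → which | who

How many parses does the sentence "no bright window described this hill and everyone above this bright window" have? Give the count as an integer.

3

Two of the 3 distinct bracketings:
[S [NP [Det no] [AP [Adj bright]] [N window]] [VP [V described] [NP [NP [Det this] [N hill]] [Conj and] [NP [NP [Pron everyone]] [PP [P above] [NP [Det this] [AP [Adj bright]] [N window]]]]]]]
[S [NP [Det no] [AP [Adj bright]] [N window]] [VP [V described] [NP [NP [NP [Det this] [N hill]] [Conj and] [NP [Pron everyone]]] [PP [P above] [NP [Det this] [AP [Adj bright]] [N window]]]]]]
The trees differ in how a recursive rule is bracketed over the same span.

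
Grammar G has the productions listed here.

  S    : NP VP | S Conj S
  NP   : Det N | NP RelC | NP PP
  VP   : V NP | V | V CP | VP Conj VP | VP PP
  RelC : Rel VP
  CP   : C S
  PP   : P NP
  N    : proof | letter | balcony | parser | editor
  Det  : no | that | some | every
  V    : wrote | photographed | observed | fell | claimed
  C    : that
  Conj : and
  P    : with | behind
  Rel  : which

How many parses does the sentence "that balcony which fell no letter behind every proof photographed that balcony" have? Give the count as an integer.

Two of the 3 distinct bracketings:
[S [NP [NP [Det that] [N balcony]] [RelC [Rel which] [VP [V fell] [NP [NP [Det no] [N letter]] [PP [P behind] [NP [Det every] [N proof]]]]]]] [VP [V photographed] [NP [Det that] [N balcony]]]]
[S [NP [NP [Det that] [N balcony]] [RelC [Rel which] [VP [VP [V fell] [NP [Det no] [N letter]]] [PP [P behind] [NP [Det every] [N proof]]]]]] [VP [V photographed] [NP [Det that] [N balcony]]]]
The difference turns on whether NP → NP PP is used at the relevant span, versus an alternative expansion of NP.

3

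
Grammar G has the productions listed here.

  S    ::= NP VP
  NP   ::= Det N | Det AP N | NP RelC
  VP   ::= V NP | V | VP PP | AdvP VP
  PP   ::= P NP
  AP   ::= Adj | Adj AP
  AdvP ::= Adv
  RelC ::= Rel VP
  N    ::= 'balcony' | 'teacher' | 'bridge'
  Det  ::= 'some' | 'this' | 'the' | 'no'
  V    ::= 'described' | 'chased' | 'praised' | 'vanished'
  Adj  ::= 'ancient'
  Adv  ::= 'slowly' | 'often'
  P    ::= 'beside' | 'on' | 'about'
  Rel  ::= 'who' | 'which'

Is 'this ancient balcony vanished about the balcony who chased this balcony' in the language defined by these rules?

Grammatical

S
  NP
    Det: this
    AP
      Adj: ancient
    N: balcony
  VP
    VP
      V: vanished
    PP
      P: about
      NP
        NP
          Det: the
          N: balcony
        RelC
          Rel: who
          VP
            V: chased
            NP
              Det: this
              N: balcony
The bracketing above is licensed at every node by one of the given productions, with S at the root.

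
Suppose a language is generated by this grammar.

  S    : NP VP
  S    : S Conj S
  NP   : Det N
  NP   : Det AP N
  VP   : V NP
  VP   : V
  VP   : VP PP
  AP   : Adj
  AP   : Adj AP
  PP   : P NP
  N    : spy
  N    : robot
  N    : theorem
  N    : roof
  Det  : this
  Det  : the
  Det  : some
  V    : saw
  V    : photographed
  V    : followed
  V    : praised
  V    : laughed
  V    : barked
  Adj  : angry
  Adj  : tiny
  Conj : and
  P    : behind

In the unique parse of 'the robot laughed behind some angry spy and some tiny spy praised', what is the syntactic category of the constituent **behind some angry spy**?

PP

[S [S [NP [Det the] [N robot]] [VP [VP [V laughed]] [PP [P behind] [NP [Det some] [AP [Adj angry]] [N spy]]]]] [Conj and] [S [NP [Det some] [AP [Adj tiny]] [N spy]] [VP [V praised]]]]
The span 'behind some angry spy' is the PP node built by PP → P NP.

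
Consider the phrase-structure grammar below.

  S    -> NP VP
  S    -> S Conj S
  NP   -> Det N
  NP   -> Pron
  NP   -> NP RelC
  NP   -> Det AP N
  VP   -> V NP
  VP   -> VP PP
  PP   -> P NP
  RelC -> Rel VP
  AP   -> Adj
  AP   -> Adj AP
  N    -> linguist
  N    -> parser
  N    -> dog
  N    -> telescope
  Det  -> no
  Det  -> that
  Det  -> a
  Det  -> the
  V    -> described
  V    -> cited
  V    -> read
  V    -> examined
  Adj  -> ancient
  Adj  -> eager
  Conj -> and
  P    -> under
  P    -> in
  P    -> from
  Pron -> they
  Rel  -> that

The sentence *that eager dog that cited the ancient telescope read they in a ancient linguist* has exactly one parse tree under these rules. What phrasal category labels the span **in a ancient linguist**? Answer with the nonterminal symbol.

PP

[S [NP [NP [Det that] [AP [Adj eager]] [N dog]] [RelC [Rel that] [VP [V cited] [NP [Det the] [AP [Adj ancient]] [N telescope]]]]] [VP [VP [V read] [NP [Pron they]]] [PP [P in] [NP [Det a] [AP [Adj ancient]] [N linguist]]]]]
The span 'in a ancient linguist' is the PP node built by PP → P NP.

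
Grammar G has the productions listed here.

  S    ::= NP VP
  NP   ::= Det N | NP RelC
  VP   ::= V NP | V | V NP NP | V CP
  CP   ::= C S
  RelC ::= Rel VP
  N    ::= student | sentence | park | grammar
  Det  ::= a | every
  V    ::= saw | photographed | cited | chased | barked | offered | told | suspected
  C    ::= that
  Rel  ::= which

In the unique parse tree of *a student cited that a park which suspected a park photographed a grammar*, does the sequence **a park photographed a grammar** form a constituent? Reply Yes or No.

No

[S [NP [Det a] [N student]] [VP [V cited] [CP [C that] [S [NP [NP [Det a] [N park]] [RelC [Rel which] [VP [V suspected] [NP [Det a] [N park]]]]] [VP [V photographed] [NP [Det a] [N grammar]]]]]]]
The smallest constituent containing 'a park photographed a grammar' is the S spanning 'a park which suspected a park photographed a grammar'; no single node in the tree dominates exactly the given words.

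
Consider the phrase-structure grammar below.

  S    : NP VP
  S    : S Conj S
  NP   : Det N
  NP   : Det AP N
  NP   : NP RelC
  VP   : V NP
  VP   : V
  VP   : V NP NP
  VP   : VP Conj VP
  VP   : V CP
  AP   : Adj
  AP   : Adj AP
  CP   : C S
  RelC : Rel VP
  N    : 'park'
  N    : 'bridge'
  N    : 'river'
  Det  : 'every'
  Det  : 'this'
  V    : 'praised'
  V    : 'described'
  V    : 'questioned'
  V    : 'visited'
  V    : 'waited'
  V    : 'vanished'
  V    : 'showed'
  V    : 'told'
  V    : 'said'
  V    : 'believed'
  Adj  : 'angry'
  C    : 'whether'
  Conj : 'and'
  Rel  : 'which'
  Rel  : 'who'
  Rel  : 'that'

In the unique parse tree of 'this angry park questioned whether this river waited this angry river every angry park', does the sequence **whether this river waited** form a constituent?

[S [NP [Det this] [AP [Adj angry]] [N park]] [VP [V questioned] [CP [C whether] [S [NP [Det this] [N river]] [VP [V waited] [NP [Det this] [AP [Adj angry]] [N river]] [NP [Det every] [AP [Adj angry]] [N park]]]]]]]
The smallest constituent containing 'whether this river waited' is the CP spanning 'whether this river waited this angry river every angry park'; no single node in the tree dominates exactly the given words.

No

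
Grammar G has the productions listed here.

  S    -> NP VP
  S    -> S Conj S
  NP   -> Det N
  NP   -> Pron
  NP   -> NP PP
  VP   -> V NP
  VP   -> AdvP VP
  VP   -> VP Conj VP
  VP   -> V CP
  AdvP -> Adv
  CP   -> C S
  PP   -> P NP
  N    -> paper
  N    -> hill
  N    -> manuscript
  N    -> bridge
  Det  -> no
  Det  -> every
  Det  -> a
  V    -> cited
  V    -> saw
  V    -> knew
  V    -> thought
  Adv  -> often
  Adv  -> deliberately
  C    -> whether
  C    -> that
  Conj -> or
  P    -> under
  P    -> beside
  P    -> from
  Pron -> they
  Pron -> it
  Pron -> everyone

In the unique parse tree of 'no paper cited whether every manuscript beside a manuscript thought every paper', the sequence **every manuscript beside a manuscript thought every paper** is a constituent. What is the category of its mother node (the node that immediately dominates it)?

CP

S
  NP
    Det: no
    N: paper
  VP
    V: cited
    CP
      C: whether
      S
        NP
          NP
            Det: every
            N: manuscript
          PP
            P: beside
            NP
              Det: a
              N: manuscript
        VP
          V: thought
          NP
            Det: every
            N: paper
The span 'every manuscript beside a manuscript thought every paper' is the S node built by S → NP VP.
Its mother is the CP built by CP → C S.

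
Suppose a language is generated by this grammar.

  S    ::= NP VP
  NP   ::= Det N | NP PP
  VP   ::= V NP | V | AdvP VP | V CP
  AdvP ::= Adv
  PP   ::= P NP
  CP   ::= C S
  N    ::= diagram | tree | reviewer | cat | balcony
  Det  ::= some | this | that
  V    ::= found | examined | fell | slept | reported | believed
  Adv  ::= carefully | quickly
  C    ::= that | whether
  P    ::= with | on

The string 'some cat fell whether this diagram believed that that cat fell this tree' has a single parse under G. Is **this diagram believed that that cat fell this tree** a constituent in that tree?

Yes

[S [NP [Det some] [N cat]] [VP [V fell] [CP [C whether] [S [NP [Det this] [N diagram]] [VP [V believed] [CP [C that] [S [NP [Det that] [N cat]] [VP [V fell] [NP [Det this] [N tree]]]]]]]]]]
The words 'this diagram believed that that cat fell this tree' are exhaustively dominated by a single S node (built by S → NP VP), so they form a constituent.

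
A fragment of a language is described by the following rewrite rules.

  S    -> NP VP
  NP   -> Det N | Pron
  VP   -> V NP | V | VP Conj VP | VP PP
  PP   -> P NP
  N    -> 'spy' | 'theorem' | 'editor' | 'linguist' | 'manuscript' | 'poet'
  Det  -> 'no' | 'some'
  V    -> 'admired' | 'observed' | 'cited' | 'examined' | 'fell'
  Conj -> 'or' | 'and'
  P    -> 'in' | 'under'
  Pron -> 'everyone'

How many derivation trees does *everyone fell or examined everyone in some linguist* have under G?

The two bracketings:
[S [NP [Pron everyone]] [VP [VP [V fell]] [Conj or] [VP [VP [V examined] [NP [Pron everyone]]] [PP [P in] [NP [Det some] [N linguist]]]]]]
[S [NP [Pron everyone]] [VP [VP [VP [V fell]] [Conj or] [VP [V examined] [NP [Pron everyone]]]] [PP [P in] [NP [Det some] [N linguist]]]]]
The trees differ in how a recursive rule is bracketed over the same span.

2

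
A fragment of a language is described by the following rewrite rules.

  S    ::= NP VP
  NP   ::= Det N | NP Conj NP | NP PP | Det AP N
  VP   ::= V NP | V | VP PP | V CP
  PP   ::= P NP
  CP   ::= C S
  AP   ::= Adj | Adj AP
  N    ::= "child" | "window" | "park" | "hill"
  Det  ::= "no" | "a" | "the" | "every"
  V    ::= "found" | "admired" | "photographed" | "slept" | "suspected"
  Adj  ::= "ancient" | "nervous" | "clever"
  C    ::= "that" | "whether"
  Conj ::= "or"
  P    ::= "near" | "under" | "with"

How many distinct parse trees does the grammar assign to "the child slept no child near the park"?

The two bracketings:
[S [NP [Det the] [N child]] [VP [V slept] [NP [NP [Det no] [N child]] [PP [P near] [NP [Det the] [N park]]]]]]
[S [NP [Det the] [N child]] [VP [VP [V slept] [NP [Det no] [N child]]] [PP [P near] [NP [Det the] [N park]]]]]
The difference turns on whether NP → NP PP is used at the relevant span, versus an alternative expansion of NP.

2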